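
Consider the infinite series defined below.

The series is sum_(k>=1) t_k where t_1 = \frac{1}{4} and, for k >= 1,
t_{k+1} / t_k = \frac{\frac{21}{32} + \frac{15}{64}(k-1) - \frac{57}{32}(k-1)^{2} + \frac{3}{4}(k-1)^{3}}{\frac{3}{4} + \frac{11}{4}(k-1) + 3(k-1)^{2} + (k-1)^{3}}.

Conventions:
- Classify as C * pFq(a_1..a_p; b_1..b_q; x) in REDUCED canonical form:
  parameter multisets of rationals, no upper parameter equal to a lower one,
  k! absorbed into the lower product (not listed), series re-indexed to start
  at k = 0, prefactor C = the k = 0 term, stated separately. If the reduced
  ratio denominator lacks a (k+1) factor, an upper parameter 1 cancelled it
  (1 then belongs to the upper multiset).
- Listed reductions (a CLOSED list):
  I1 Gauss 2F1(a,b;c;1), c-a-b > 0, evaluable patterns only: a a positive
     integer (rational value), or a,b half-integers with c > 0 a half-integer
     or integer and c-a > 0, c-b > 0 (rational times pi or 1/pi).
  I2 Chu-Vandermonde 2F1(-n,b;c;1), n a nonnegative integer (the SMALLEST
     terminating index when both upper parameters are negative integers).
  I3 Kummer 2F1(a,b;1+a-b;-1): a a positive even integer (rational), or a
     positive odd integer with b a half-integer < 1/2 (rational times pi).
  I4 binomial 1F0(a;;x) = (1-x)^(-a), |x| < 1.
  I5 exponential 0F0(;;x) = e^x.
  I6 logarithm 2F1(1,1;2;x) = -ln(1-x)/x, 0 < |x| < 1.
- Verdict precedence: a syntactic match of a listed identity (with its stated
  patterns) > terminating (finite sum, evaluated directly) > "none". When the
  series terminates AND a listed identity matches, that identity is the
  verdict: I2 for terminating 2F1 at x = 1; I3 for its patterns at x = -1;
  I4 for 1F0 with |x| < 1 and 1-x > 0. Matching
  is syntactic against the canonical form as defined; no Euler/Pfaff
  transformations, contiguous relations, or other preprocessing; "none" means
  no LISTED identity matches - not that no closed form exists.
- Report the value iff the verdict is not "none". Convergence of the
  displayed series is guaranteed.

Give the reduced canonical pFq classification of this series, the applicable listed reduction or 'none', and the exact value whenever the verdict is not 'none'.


At argument \frac{3}{4}: a 2F1 with upper {-2, -\frac{7}{8}}, lower {\frac{3}{2}}, scaled by C = \frac{1}{4}. Verdict: terminating. With -2 upstairs the series is a 3-term polynomial sum; evaluated term by term. Hence: \frac{2379}{5120}.

First insight: with t_0 = \frac{1}{4}, factor the ratio over Q (C = 1/4, x = 3/4): negated roots = parameters.
Consecutive-term ratio: r(k) = \frac{3}{4} * (k-2) (k-\frac{7}{8}) / [(k+\frac{3}{2}) (k+1)] - rational; roots negated = parameters, x = \frac{3}{4}, C = \frac{1}{4}.


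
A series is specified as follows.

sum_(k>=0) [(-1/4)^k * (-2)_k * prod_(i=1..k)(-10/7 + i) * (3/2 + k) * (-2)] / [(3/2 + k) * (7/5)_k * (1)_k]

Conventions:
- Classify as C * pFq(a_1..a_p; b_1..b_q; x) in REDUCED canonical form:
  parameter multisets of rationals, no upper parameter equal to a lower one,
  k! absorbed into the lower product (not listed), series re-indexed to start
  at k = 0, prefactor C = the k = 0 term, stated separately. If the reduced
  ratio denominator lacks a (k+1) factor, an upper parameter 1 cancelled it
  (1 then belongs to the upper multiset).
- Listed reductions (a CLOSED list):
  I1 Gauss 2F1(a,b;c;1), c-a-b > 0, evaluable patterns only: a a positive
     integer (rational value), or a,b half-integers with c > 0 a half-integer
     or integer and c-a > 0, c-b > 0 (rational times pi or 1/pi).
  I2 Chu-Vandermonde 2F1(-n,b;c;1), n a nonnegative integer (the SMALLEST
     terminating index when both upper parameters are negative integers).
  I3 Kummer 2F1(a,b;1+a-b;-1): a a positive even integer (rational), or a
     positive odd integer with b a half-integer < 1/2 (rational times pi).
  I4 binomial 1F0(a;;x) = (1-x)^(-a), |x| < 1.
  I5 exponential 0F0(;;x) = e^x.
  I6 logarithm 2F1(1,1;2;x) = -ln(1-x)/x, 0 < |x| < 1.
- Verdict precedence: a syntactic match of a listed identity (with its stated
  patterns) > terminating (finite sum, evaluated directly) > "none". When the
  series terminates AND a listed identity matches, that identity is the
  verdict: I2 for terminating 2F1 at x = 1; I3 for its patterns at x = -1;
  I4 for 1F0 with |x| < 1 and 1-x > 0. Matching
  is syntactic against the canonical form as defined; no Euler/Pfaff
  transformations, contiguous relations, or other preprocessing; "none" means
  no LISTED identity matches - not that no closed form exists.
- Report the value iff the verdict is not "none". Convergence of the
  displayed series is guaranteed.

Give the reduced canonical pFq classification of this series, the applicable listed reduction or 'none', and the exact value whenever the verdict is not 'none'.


Classification (C = -2): 2F1 with upper {-2, -3/7}, lower {7/5}, argument x = -1/4. Verdict: terminating - upper parameter -2 makes this a finite sum (last index 2), evaluated exactly. Exact value: -4623/2744.

Key step: x = (-1/4) and (1)_k (prefactor -2) is k! itself.
Consecutive-term ratio: r(k) = (-1/4) * (k-2) (k-3/7) / [(k+7/5) (k+1)] - rational in k. x = (-1/4); t_0 = -2; negate the roots.


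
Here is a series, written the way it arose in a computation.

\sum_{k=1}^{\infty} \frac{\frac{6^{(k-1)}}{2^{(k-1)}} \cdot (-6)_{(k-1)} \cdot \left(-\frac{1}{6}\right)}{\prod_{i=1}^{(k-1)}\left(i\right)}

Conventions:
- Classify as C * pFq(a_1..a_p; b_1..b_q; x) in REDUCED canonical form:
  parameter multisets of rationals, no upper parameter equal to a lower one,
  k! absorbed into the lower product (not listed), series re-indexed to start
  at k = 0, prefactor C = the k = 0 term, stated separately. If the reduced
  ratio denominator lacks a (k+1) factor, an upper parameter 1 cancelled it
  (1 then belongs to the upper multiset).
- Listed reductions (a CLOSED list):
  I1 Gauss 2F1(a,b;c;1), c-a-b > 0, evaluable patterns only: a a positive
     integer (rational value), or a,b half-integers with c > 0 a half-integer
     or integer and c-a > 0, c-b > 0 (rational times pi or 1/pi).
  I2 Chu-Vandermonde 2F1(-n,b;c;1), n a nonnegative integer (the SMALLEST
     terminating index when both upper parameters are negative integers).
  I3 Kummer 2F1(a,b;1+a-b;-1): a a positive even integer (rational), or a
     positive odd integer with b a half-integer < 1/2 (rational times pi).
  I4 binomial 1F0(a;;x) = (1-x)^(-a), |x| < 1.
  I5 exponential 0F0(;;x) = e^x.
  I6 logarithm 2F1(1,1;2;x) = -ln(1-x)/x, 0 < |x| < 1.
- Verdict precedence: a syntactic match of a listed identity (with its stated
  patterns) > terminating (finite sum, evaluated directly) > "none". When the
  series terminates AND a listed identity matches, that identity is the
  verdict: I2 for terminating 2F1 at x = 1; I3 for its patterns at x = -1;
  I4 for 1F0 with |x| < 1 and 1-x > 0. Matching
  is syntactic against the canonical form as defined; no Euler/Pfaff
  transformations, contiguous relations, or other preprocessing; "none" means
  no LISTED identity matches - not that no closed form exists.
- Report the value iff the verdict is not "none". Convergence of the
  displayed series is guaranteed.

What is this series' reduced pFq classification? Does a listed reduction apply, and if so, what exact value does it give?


Reduced: x = 3, 1F0, upper = {-6}, lower = {-}, C = -\frac{1}{6}. Verdict: terminating. With -6 upstairs the series is a 7-term polynomial sum; evaluated term by term. Hence: -\frac{32}{3}.

Key step: x = 3 and the product of the first k integers (C = -1/6, x = 3) is k!.
Adjacent-term ratio: r(k) = 3 * (k-6) / [(k+1)] - rational; roots negated = parameters, x = 3, C = -\frac{1}{6}.


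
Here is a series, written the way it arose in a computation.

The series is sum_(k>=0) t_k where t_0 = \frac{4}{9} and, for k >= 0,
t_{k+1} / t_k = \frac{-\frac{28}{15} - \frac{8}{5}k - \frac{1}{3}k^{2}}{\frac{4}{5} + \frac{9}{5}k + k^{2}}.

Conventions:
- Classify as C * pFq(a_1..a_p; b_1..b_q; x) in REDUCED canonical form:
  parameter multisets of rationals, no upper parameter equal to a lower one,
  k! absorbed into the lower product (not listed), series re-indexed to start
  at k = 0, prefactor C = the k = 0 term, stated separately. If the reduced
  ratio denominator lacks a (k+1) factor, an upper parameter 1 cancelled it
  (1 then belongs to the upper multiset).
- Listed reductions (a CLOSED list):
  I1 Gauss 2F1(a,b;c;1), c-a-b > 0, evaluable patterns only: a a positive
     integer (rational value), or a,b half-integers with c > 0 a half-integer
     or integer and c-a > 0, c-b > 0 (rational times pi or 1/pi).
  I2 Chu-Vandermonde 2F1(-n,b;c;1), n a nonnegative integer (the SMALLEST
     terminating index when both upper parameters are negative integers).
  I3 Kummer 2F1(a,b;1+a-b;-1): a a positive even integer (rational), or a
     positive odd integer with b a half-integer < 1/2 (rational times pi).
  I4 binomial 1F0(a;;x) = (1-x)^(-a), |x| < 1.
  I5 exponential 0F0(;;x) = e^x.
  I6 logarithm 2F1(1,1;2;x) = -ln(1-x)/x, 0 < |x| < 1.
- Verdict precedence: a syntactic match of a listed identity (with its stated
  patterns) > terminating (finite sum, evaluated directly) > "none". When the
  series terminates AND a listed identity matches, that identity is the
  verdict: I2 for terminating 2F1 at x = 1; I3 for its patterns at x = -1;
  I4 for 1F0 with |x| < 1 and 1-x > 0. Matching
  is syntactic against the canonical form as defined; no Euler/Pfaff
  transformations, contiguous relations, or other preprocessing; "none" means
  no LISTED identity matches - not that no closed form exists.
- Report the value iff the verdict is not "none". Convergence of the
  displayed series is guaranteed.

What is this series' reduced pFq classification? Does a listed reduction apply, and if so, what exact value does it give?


With C = \frac{4}{9}: the canonical form is 2F1(2, \frac{14}{5}; \frac{4}{5}; -\frac{1}{3}). Verdict: none. Every listed pattern misses the 2F1 form at -\frac{1}{3}, upper {2, \frac{14}{5}}.

Key step: t_0 being \frac{4}{9}, roots of the ratio polynomials (C = 4/9, x = -1/3) are the negated parameters.
Ratio: r(k) = -\frac{1}{3} * (k+2) (k+\frac{14}{5}) / [(k+\frac{4}{5}) (k+1)] - rational in k, leading ratio -\frac{1}{3}; with t_0 = \frac{4}{9}, classification follows.


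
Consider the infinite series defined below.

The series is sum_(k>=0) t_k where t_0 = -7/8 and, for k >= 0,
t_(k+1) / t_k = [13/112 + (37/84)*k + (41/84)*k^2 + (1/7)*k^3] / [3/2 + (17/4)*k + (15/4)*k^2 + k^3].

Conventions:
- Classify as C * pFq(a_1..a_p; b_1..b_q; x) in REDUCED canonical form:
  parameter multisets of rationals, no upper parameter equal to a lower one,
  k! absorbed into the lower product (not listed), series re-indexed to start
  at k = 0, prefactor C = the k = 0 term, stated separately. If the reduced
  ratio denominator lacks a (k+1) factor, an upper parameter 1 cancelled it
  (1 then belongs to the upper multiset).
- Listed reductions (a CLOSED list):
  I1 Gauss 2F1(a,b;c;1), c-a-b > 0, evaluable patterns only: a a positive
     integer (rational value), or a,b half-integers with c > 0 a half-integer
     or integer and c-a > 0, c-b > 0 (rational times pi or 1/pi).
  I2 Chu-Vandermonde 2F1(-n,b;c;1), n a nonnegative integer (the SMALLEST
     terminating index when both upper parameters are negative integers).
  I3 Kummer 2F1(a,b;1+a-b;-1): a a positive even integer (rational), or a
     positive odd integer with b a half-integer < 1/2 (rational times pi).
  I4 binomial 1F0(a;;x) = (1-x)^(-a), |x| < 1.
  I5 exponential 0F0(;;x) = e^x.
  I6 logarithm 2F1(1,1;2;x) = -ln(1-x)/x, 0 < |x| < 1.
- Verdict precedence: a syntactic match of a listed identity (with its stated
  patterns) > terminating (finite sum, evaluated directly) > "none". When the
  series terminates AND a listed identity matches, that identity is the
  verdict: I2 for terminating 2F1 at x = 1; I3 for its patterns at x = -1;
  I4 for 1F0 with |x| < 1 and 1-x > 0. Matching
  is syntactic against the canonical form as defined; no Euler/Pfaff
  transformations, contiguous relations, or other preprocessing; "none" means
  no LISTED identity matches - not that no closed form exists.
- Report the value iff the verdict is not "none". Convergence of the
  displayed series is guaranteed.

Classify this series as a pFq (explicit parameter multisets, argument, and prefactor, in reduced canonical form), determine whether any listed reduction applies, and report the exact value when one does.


At argument 1/7: a 2F1 with upper {1/2, 13/6}, lower {2}, scaled by C = -7/8. Verdict: none. A 2F1 with upper {1/2, 13/6} fits none of I1-I6 at x = 1/7; the sum runs forever.

The tell: with t_0 = -7/8, the parameter 3/4 appears in both the upper and lower lists and cancels.
Term ratio: r(k) = (1/7) * (k+1/2) (k+13/6) / [(k+2) (k+1)] - rational in k, leading ratio (1/7); with t_0 = -7/8, classification follows.


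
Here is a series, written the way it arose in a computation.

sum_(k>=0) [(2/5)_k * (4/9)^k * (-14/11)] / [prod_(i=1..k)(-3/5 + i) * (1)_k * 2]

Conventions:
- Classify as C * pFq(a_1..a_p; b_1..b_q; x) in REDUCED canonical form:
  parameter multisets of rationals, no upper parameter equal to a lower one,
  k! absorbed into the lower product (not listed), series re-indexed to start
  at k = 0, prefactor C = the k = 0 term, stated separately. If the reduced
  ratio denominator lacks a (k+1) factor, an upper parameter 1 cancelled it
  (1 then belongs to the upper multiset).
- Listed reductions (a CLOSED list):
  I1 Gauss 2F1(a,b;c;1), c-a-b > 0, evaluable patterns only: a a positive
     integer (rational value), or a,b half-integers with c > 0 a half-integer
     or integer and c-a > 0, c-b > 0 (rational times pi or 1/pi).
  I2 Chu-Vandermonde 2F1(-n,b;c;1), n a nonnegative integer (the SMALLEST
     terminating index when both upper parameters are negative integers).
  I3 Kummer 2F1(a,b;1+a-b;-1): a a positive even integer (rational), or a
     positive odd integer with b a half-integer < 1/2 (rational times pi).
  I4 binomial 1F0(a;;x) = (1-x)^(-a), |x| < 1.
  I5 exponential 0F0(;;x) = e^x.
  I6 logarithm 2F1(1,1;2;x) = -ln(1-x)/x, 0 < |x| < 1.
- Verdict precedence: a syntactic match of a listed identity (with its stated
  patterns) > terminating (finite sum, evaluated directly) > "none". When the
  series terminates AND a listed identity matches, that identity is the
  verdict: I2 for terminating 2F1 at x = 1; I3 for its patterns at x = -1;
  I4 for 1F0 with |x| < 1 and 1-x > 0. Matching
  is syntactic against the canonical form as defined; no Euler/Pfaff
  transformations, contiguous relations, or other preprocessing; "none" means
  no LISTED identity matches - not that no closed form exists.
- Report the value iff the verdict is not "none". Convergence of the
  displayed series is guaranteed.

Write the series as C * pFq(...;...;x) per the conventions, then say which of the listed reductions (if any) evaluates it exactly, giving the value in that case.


The tell: t_0 being -7/11, the lower running product (C = -7/11) is a rising factorial.
Adjacent-term ratio: r(k) = (4/9) * 1 / [(k+1)] - rational in k, leading ratio (4/9); with t_0 = -7/11, classification follows.

Reduced: x = 4/9, 0F0, upper = {-}, lower = {-}, C = -7/11. Verdict: this is the exponential series (I5) (the 0F0 exponential series at x = 4/9). Value: (-7/11) * e^(4/9).


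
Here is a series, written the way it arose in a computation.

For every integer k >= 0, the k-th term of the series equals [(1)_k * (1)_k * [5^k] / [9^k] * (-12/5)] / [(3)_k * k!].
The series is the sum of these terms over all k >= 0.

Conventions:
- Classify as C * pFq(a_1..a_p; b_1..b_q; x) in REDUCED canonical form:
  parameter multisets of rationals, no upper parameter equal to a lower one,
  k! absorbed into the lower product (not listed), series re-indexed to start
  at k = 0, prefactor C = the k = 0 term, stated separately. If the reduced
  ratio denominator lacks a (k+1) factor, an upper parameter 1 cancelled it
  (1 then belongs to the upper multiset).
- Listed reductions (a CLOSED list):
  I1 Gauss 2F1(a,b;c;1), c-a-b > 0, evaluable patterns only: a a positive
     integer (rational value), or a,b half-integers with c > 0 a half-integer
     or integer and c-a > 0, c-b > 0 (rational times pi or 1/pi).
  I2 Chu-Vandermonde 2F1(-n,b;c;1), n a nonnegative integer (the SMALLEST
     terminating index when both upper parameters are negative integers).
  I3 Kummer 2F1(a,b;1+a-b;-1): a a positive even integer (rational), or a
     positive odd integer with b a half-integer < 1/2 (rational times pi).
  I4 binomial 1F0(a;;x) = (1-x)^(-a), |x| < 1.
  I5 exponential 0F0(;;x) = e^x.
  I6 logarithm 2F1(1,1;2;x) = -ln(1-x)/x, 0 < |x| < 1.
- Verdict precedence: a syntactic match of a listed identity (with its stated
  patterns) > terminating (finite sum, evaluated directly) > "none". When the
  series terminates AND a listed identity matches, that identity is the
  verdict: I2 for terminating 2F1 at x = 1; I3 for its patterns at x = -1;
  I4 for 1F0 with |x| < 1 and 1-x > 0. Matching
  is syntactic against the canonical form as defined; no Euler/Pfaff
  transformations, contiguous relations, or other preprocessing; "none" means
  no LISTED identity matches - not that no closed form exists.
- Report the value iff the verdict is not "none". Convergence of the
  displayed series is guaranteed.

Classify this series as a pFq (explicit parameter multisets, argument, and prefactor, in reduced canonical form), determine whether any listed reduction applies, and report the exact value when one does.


Prefactor -12/5, argument 5/9: 2F1 with upper {1, 1} over lower {3}. Verdict: none. A 2F1 with upper {1, 1} fits none of I1-I6 at x = 5/9; the sum runs forever.

The tell: t_0 being -12/5, the two geometric factors (C = -12/5) combine into one argument.
Ratio: r(k) = (5/9) * (k+1) (k+1) / [(k+3) (k+1)] - poly over poly, x = (5/9) from leading terms; C = -12/5 at k = 0.


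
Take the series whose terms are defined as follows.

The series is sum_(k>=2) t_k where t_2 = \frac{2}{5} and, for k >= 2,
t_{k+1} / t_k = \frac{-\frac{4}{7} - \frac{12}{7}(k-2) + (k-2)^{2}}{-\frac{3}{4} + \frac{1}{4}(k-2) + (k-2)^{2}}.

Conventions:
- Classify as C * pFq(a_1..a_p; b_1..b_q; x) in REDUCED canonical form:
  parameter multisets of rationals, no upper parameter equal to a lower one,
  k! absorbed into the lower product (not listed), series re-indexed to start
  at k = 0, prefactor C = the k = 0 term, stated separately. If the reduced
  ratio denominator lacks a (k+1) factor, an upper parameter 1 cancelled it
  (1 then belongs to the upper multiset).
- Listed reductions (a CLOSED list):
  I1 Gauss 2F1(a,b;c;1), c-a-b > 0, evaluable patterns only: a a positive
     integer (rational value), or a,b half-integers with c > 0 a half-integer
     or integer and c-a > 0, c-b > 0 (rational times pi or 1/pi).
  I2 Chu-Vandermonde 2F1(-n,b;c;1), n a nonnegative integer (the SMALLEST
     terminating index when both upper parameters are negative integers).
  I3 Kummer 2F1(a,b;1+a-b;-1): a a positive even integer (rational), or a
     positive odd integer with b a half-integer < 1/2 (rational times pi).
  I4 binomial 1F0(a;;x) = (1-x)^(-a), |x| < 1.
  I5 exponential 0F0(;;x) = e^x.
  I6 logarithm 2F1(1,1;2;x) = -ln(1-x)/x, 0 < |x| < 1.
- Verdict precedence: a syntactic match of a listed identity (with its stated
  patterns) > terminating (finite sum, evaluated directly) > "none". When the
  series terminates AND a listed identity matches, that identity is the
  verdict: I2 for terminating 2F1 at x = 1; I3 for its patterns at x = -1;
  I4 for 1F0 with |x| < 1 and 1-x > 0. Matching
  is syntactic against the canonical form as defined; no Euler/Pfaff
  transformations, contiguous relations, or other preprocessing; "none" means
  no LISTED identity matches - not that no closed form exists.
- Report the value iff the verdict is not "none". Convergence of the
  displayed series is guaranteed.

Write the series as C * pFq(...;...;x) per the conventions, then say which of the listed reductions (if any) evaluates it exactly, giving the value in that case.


First insight: from the first term \frac{2}{5}: the expanded ratio factors over Q; prefactor 2/5, roots give parameters.
Term ratio: r(k) = 1 * (k-2) (k+\frac{2}{7}) / [(k-\frac{3}{4}) (k+1)] ; factor over Q: parameters, x = 1, and C = \frac{2}{5}.

Reduced: x = 1, 2F1, upper = {-2, \frac{2}{7}}, lower = {-\frac{3}{4}}, C = \frac{2}{5}. Verdict: Chu-Vandermonde (I2) applies (terminating 2F1 at x = 1 with n = 2, b = 2/7, c = -\frac{3}{4}). Exact value: -\frac{58}{735}.


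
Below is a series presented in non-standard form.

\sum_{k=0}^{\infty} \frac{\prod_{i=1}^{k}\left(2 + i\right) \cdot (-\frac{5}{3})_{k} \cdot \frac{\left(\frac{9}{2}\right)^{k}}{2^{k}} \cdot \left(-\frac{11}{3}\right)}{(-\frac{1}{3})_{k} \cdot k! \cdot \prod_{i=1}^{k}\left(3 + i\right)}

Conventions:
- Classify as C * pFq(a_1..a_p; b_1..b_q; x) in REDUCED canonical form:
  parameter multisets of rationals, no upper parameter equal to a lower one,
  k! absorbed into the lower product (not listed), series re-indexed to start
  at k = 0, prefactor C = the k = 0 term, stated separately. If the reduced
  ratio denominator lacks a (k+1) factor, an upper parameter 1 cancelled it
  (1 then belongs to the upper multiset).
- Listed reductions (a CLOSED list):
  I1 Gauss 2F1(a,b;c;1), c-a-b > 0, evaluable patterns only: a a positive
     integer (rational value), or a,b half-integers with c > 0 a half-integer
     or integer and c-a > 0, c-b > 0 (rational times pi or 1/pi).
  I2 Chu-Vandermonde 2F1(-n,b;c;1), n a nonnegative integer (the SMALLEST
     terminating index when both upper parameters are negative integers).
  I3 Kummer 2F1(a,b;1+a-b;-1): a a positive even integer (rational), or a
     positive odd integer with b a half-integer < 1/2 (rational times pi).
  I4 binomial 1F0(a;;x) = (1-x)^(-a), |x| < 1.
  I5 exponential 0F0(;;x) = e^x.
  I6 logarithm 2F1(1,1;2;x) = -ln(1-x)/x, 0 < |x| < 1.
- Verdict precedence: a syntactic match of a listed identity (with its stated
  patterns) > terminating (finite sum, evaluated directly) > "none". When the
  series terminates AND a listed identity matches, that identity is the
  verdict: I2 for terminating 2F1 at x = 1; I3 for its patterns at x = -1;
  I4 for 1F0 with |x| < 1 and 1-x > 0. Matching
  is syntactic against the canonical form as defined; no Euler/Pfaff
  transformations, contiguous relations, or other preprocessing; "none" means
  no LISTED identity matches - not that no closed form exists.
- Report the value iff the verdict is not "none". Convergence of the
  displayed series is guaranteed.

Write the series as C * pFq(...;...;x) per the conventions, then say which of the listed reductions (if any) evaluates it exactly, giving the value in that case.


x = \frac{9}{4} here; the reduced form reads 2F2, upper {-\frac{5}{3}, 3}, lower {-\frac{1}{3}, 4}, C = -\frac{11}{3}. Verdict: none here - no I1-I6 shape fits x = \frac{9}{4} with lower {-\frac{1}{3}, 4}.

First insight: from the first term -\frac{11}{3}: the two k-th powers (C = -11/3) combine into one argument.
Consecutive-term ratio: r(k) = \frac{9}{4} * (k-\frac{5}{3}) (k+3) / [(k-\frac{1}{3}) (k+4) (k+1)] - rational in k. x = \frac{9}{4}; t_0 = -\frac{11}{3}; negate the roots.


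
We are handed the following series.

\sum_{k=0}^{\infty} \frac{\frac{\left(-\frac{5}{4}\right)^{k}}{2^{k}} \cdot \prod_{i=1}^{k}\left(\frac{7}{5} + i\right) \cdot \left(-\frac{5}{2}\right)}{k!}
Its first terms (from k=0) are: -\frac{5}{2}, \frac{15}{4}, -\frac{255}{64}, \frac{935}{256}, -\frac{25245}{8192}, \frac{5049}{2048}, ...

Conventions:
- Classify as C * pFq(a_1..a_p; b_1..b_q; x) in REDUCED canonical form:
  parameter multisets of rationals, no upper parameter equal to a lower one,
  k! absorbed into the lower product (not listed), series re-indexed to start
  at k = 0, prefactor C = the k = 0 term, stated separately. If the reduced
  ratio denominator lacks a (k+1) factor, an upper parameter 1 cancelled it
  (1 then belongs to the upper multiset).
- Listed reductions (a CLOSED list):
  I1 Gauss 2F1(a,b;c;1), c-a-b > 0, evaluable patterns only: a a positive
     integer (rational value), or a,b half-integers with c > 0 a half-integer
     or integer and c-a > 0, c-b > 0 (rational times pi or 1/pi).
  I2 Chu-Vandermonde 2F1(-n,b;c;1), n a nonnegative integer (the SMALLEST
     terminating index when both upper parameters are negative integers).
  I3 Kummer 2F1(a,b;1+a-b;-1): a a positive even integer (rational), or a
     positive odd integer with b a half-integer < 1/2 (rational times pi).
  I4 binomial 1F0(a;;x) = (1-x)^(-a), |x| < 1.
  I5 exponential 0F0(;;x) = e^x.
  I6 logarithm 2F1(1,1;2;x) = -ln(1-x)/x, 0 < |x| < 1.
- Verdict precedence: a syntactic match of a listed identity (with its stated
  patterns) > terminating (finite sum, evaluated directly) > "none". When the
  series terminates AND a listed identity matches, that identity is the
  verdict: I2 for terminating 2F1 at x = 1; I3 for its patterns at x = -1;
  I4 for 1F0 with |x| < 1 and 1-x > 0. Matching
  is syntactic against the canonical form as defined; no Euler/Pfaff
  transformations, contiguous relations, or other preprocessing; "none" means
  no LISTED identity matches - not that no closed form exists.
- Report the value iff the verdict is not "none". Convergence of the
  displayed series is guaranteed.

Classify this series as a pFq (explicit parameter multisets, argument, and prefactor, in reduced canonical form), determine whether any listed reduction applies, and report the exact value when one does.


The series (x = -\frac{5}{8}) is 1F0: upper {\frac{12}{5}}, lower {-}, prefactor -\frac{5}{2}. Verdict: the binomial series (I4) matches (the 1F0 binomial series: exponent -12/5, x = -\frac{5}{8}). Hence: \left(-\frac{5}{2}\right) \cdot \left(\frac{13}{8}\right)^{-\frac{12}{5}}.

Structural cue: from the first term -\frac{5}{2}: the running product (prefactor -5/2) telescopes to a rising factorial.
Step ratio: r(k) = -\frac{5}{8} * (k+\frac{12}{5}) / [(k+1)] - rational in k. x = -\frac{5}{8}; t_0 = -\frac{5}{2}; negate the roots.


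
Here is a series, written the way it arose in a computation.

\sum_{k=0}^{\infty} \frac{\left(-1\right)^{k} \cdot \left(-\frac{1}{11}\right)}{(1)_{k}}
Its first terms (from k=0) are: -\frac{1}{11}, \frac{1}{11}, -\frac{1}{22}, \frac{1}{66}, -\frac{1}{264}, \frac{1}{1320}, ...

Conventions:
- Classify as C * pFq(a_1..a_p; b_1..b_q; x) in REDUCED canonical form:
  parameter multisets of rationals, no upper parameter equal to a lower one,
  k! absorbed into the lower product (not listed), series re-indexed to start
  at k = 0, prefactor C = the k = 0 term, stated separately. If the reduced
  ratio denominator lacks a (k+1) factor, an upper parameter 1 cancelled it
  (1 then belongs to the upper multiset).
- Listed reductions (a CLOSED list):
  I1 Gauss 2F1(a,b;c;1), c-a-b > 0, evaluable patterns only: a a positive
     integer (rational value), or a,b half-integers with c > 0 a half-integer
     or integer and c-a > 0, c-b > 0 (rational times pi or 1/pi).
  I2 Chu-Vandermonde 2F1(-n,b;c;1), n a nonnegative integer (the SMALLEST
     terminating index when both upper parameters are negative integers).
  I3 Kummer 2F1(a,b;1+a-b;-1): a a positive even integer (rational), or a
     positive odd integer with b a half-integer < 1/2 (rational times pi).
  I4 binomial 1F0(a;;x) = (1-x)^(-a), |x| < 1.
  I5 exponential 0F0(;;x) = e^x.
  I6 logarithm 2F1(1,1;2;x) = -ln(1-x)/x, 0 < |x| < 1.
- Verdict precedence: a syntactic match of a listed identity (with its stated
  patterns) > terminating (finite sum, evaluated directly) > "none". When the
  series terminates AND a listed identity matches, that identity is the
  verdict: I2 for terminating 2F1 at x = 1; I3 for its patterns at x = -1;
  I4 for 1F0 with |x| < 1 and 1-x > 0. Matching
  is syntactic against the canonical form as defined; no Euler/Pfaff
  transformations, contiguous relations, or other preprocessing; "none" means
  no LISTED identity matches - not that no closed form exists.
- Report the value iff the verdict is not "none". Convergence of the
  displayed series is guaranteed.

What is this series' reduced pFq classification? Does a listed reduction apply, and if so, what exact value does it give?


This is -\frac{1}{11} * 0F0(-; -; -1) in reduced canonical form. Verdict: this is exponential (I5) (the 0F0 exponential series at x = -1). Hence: \left(-\frac{1}{11}\right) \cdot e^{-1}.

Key observation: from the first term -\frac{1}{11}: (1)_k (C = -1/11) is k! itself.
Adjacent-term ratio: r(k) = -1 * 1 / [(k+1)] - rational; roots negated = parameters, x = -1, C = -\frac{1}{11}.


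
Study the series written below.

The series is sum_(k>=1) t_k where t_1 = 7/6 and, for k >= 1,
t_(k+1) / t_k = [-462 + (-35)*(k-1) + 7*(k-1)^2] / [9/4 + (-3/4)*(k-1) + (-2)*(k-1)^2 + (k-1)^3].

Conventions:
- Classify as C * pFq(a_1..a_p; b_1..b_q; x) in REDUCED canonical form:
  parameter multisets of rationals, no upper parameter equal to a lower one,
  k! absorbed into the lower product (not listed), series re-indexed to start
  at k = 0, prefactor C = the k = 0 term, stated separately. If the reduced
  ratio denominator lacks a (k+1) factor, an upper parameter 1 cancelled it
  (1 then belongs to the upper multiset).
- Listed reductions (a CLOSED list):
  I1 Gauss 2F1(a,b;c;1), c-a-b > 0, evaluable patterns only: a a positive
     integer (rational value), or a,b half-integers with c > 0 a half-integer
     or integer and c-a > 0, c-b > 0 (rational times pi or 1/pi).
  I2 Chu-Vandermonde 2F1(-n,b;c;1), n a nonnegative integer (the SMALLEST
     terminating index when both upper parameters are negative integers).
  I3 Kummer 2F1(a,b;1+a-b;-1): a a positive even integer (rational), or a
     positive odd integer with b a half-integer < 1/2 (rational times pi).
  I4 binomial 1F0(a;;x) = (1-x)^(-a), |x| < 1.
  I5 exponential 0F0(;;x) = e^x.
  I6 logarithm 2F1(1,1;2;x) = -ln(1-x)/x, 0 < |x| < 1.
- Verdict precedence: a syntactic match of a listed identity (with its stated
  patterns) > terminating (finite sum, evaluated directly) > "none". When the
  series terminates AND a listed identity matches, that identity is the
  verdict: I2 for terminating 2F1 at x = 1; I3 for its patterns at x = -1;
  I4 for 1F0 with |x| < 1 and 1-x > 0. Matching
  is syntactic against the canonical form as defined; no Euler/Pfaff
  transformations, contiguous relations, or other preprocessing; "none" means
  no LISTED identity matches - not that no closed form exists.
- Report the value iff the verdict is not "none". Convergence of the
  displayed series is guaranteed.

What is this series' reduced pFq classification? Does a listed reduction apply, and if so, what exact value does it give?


Structural cue: with t_0 = 7/6, the expanded ratio factors over Q; C = 7/6, roots give parameters.
Step ratio: r(k) = 7 * (k-11) (k+6) / [(k-3/2) (k-3/2) (k+1)] - rational in k. x = 7; t_0 = 7/6; negate the roots.

Canonical form: C = 7/6 times 2F2 with upper {-11, 6}, lower {-3/2, -3/2}, x = 7. Verdict: terminating. (-11)_k vanishes past k = 11, leaving a 12-term sum, computed directly. Exact value: 5167551799570361803/1506369150.


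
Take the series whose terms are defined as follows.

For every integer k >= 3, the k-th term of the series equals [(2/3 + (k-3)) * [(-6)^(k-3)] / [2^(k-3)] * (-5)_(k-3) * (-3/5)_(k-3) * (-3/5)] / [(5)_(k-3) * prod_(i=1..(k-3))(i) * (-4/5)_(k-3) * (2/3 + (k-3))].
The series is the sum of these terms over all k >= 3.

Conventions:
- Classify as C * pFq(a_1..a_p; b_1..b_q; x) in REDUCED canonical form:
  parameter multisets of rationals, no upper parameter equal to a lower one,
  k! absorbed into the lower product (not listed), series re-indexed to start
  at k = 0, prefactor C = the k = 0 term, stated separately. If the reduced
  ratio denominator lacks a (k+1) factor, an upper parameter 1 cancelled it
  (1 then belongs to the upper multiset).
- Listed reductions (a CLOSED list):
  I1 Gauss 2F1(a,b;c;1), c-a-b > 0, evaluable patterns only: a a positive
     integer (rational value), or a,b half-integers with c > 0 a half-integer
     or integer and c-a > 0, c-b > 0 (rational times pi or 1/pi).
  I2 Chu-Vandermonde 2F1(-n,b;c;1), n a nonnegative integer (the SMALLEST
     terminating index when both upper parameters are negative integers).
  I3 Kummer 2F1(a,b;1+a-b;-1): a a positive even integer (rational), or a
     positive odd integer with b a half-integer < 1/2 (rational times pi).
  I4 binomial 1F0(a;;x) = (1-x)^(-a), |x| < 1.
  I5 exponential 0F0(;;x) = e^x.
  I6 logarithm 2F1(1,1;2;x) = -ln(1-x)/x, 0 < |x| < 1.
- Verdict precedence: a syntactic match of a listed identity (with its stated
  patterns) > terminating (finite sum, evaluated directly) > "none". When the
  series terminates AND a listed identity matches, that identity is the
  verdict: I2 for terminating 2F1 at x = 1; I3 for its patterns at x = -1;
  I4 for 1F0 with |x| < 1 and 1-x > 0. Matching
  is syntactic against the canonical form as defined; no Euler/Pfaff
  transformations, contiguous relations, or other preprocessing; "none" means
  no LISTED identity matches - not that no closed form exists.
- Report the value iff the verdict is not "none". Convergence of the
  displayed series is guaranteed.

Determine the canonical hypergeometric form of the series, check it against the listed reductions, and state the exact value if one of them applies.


The series (x = -3) is 2F2: upper {-5, -3/5}, lower {-4/5, 5}, prefactor -3/5. Verdict: terminating. (-5)_k vanishes past k = 5, leaving a 6-term sum, computed directly. Value: -443217/70400.

Key observation: from the first term -3/5: the two k-th powers (C = -3/5) combine into one argument.
Step ratio: r(k) = (-3) * (k-5) (k-3/5) / [(k-4/5) (k+5) (k+1)] ; factor over Q: parameters, x = (-3), and C = -3/5.


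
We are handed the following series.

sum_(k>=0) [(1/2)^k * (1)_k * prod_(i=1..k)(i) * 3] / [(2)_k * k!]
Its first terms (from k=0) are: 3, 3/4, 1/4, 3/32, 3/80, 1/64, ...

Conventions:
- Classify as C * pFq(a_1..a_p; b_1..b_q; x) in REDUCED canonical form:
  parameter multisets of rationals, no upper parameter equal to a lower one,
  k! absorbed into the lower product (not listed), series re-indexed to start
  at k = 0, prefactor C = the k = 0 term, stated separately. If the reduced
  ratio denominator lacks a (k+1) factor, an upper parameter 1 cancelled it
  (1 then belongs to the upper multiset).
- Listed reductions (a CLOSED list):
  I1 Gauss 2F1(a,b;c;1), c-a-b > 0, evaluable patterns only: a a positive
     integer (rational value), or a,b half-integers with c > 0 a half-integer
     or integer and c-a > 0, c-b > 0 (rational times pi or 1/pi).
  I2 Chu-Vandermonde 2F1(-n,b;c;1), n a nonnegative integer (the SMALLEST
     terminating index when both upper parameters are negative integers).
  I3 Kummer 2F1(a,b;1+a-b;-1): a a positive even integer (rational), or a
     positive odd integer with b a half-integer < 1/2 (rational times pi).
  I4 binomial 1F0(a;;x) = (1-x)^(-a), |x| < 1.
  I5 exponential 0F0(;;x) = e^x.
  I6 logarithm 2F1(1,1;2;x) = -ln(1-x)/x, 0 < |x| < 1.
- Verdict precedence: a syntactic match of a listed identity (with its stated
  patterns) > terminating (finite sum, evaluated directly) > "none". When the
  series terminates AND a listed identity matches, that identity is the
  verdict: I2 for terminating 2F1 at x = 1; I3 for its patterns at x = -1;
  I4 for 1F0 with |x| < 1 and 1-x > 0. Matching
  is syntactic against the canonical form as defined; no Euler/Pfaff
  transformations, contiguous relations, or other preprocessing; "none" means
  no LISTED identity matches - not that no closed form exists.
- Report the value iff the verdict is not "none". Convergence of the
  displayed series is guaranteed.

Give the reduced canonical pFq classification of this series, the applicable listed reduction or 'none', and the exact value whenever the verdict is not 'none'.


The series (x = 1/2) is 2F1: upper {1, 1}, lower {2}, prefactor 3. Verdict: this is the logarithmic series (I6) (the logarithm: parameters (1,1;2), x = 1/2). Its exact value is (-6) * ln(1/2).

Key step: x = (1/2) and the running product (C = 3) telescopes to a rising factorial.
Consecutive-term ratio: r(k) = (1/2) * (k+1) (k+1) / [(k+2) (k+1)] - rational; roots negated = parameters, x = (1/2), C = 3.


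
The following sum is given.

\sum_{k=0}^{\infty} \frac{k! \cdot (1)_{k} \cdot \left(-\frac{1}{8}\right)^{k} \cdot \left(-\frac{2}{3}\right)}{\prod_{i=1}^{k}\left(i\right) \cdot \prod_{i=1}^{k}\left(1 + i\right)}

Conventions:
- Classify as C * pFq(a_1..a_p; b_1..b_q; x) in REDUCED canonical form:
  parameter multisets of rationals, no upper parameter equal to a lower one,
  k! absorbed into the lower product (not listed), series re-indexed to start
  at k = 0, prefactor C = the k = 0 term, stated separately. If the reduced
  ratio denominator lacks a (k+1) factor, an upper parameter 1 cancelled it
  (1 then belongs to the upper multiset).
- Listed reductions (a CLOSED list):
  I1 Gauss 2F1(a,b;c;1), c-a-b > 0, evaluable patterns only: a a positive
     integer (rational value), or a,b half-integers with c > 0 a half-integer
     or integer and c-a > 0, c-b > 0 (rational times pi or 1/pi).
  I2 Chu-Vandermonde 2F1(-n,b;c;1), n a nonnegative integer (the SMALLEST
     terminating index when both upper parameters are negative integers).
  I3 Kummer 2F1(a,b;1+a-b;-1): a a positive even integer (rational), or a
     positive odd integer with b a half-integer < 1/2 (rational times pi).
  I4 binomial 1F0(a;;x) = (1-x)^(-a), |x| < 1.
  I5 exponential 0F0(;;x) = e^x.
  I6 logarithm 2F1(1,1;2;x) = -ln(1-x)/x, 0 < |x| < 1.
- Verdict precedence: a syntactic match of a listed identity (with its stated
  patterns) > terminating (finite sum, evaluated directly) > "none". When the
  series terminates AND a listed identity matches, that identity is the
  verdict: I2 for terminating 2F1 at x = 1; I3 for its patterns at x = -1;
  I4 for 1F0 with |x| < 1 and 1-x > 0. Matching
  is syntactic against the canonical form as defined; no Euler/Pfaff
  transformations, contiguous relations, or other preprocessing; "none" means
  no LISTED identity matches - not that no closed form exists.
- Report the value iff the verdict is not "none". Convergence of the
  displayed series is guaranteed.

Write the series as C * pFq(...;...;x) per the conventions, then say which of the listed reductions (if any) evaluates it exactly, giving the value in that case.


First insight: t_0 being -\frac{2}{3}, the product of the first k integers (C = -2/3) is k!.
Term ratio: r(k) = -\frac{1}{8} * (k+1) (k+1) / [(k+2) (k+1)] - rational; roots negated = parameters, x = -\frac{1}{8}, C = -\frac{2}{3}.

Prefactor -\frac{2}{3}, argument -\frac{1}{8}: 2F1 with upper {1, 1} over lower {2}. Verdict (x = -\frac{1}{8}): the I6 logarithm reduction applies (the logarithm: parameters (1,1;2), x = -\frac{1}{8}). Sum: \left(-\frac{16}{3}\right) \cdot \ln\left(\frac{9}{8}\right).


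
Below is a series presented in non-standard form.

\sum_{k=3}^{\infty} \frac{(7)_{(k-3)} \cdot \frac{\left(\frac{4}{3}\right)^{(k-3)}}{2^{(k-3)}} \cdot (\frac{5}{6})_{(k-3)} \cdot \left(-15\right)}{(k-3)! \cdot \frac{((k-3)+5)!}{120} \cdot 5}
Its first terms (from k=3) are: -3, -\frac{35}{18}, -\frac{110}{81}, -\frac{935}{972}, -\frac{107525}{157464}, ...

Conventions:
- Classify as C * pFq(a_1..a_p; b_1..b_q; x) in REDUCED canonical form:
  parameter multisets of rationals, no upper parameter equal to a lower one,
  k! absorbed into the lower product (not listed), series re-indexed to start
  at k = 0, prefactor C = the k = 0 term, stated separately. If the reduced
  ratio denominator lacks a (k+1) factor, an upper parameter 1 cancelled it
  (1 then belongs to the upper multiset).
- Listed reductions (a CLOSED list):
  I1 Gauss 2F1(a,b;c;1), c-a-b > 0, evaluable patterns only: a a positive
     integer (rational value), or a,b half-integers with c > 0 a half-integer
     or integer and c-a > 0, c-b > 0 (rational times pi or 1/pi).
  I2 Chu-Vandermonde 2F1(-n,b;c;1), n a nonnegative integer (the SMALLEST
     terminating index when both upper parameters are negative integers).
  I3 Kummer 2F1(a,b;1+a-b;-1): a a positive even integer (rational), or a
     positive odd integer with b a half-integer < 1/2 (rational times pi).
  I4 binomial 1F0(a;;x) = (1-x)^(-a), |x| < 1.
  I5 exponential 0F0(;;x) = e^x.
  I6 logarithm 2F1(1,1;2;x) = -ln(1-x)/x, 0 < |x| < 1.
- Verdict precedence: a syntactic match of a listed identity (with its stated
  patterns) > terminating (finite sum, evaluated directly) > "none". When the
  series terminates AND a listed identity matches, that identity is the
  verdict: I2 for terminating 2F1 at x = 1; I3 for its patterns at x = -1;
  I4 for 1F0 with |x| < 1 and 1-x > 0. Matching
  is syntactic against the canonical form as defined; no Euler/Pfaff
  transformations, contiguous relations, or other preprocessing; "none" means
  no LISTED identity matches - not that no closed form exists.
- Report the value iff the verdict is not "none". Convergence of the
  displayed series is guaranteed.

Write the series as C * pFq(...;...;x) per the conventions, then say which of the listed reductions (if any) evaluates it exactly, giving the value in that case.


Canonical form: C = -3 times 2F1 with upper {\frac{5}{6}, 7}, lower {6}, x = \frac{2}{3}. Verdict: none. A 2F1 with upper {\frac{5}{6}, 7} fits none of I1-I6 at x = \frac{2}{3}; the sum runs forever.

The tell: t_0 being -3, the denominator's factorial ratio (C = -3) is a lower Pochhammer.
Term ratio: r(k) = \frac{2}{3} * (k+\frac{5}{6}) (k+7) / [(k+6) (k+1)] - rational in k, leading ratio \frac{2}{3}; with t_0 = -3, classification follows.
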